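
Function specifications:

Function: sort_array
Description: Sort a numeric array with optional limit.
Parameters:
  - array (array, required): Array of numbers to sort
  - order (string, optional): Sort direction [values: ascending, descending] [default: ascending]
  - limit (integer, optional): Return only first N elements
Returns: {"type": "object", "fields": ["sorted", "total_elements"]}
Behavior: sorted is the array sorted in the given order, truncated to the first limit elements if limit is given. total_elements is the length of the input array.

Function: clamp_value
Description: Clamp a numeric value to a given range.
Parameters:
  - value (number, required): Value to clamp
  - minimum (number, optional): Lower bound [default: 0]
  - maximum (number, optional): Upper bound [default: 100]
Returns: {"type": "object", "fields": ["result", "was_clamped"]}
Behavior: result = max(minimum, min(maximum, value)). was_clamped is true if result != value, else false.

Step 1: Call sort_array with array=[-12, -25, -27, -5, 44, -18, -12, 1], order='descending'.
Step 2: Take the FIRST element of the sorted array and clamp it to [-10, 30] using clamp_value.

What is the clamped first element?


Step 1: sort_array(order=descending)
  sorted: [44, 1, -5, -12, -12, -18, -25, -27]
  -> first element = 44
Step 2: clamp_value(value=44, minimum=-10, maximum=30)
  result = max(-10, min(30, 44)) = max(-10, 30) = 30
  was_clamped = (30 != 44) = true
  -> result = 30
30


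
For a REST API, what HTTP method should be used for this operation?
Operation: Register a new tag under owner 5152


GET = read, POST = create, PUT = update/replace, DELETE = remove
This operation is a create.
POST


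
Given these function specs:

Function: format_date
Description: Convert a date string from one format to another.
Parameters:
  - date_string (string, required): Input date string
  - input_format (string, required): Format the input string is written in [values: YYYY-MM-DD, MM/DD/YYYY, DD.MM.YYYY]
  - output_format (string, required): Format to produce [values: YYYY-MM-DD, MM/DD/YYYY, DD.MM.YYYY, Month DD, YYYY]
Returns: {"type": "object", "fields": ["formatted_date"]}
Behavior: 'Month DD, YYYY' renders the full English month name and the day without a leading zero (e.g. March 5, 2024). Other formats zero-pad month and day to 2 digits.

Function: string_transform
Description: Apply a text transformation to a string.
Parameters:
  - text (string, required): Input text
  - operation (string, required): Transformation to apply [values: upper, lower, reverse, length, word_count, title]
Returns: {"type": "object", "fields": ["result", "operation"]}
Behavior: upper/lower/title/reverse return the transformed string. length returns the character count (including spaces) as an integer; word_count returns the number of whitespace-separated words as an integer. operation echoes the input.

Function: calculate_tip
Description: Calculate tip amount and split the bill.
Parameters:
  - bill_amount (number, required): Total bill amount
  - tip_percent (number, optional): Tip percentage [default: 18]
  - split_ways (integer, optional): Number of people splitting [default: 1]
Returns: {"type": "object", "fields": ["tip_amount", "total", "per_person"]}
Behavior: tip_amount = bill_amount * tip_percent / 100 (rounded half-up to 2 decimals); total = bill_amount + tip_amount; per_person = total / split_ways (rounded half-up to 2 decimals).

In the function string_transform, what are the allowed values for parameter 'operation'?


The string_transform spec declares:
  - operation (string, required): Transformation to apply [values: upper, lower, reverse, length, word_count, title]
Allowed values:
upper, lower, reverse, length, word_count, title


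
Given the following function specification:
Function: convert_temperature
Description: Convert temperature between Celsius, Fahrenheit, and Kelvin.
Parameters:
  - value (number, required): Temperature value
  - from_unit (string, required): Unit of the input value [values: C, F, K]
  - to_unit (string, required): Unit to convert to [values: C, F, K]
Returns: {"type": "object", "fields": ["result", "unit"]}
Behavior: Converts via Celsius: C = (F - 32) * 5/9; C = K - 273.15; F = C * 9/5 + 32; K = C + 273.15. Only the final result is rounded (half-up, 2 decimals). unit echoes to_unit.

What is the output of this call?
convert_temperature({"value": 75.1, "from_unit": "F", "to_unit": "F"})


To C: (75.1 - 32) * 5/9 = 23.944444
To F: 23.944444 * 9/5 + 32 = 75.1
Round to 2 decimals: 75.1
Output:
{"result": 75.1, "unit": "F"}


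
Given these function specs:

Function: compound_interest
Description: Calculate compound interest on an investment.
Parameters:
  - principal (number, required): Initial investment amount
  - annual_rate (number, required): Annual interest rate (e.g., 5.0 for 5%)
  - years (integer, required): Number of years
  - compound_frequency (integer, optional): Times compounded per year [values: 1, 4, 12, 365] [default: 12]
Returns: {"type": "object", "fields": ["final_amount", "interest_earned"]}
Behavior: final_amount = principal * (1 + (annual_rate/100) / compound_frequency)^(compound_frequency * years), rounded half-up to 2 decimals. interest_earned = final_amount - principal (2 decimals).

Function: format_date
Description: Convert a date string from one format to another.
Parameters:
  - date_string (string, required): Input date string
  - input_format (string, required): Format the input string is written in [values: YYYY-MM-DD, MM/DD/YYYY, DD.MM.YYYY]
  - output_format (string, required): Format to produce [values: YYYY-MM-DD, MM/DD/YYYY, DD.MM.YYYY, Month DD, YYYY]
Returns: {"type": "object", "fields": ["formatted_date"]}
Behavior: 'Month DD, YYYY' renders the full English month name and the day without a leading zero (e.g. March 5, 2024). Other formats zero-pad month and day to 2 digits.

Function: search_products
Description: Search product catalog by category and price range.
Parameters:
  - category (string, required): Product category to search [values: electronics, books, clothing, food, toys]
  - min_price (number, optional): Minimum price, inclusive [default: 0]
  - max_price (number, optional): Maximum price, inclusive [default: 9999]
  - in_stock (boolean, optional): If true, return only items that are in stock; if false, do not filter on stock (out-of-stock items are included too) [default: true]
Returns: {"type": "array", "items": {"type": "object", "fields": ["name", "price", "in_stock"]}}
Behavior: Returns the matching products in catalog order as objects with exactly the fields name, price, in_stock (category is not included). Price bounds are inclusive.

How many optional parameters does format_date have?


Parameters of format_date: date_string (required), input_format (required), output_format (required)
Optional count:
0


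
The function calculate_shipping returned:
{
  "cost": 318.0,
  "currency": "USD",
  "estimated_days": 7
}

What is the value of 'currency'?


USD


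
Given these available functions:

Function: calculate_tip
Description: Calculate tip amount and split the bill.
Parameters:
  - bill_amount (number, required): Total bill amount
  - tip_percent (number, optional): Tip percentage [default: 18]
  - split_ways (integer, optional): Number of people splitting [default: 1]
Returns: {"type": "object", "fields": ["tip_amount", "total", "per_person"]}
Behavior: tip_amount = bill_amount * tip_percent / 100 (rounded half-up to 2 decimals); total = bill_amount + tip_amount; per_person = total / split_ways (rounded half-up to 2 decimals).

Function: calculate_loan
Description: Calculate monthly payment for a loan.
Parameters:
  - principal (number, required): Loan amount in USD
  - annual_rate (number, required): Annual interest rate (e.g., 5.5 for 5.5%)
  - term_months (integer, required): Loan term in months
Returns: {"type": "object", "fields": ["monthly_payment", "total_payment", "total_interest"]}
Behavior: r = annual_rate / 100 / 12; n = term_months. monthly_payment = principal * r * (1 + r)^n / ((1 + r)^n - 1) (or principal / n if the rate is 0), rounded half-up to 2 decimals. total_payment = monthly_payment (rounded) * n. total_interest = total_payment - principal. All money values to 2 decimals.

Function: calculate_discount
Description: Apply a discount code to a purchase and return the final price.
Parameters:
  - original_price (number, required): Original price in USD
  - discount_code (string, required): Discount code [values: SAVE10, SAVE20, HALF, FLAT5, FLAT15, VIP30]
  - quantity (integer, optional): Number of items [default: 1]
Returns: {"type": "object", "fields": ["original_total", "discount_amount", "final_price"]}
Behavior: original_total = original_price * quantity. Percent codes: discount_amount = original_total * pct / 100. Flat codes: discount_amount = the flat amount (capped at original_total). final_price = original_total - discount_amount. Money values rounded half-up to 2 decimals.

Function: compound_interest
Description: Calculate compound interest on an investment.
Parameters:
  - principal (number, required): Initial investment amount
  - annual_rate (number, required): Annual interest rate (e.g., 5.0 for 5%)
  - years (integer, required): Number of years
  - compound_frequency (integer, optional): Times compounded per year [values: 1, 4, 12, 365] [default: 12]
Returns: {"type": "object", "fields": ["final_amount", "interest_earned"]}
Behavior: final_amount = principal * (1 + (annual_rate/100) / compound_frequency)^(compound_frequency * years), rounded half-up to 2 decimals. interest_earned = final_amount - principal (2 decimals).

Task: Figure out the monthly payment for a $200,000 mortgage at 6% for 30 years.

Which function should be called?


The task needs a function whose description is: Calculate monthly payment for a loan.
calculate_loan


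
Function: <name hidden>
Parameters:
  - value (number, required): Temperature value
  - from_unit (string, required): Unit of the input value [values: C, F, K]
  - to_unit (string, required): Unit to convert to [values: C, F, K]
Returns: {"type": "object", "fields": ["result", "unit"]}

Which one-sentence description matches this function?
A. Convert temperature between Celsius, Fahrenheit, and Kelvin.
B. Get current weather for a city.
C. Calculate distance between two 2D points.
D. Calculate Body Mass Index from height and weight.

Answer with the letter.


Parameters value, from_unit, to_unit and return ["result", "unit"] fit: Convert temperature between Celsius, Fahrenheit, and Kelvin.
A


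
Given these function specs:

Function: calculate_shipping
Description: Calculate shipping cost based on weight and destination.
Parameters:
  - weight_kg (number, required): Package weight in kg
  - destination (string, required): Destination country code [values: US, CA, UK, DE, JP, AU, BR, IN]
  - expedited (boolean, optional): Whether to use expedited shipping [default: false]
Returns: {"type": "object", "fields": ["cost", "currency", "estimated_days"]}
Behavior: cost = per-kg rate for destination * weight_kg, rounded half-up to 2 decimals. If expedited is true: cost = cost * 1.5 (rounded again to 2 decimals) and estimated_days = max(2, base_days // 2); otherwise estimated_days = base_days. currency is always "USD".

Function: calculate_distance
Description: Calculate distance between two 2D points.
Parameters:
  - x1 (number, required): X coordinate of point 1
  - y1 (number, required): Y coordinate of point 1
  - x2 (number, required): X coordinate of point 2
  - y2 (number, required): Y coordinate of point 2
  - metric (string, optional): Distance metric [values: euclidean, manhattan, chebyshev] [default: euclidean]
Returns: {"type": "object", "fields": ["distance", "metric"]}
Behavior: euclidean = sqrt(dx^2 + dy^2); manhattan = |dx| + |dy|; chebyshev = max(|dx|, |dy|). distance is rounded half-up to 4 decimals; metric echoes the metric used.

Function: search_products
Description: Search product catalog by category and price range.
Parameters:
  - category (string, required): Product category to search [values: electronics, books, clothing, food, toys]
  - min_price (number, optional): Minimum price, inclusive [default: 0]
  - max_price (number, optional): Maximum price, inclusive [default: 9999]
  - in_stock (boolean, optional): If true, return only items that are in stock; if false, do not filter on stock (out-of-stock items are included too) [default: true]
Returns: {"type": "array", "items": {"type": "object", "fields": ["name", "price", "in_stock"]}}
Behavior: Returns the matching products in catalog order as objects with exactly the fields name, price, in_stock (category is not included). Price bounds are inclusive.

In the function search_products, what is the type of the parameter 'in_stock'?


The search_products spec declares:
  - in_stock (boolean, optional): If true, return only items that are in stock; if false, do not filter on stock (out-of-stock items are included too) [default: true]
Type:
boolean


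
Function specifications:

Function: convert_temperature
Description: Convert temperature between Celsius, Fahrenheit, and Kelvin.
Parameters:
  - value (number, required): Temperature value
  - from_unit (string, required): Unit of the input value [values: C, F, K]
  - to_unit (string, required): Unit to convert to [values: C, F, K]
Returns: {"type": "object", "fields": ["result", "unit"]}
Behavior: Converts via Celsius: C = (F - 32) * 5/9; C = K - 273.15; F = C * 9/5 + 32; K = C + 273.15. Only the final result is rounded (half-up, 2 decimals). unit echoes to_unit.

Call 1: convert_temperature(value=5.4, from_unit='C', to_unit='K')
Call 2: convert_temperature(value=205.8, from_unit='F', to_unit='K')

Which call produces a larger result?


Call 1:
  Input already in C: 5.4
  To K: 5.4 + 273.15 = 278.55
  Round to 2 decimals: 278.55
  -> 278.55 K
Call 2:
  To C: (205.8 - 32) * 5/9 = 96.555556
  To K: 96.555556 + 273.15 = 369.705556
  Round to 2 decimals: 369.71
  -> 369.71 K
Call 2 (369.71 K)


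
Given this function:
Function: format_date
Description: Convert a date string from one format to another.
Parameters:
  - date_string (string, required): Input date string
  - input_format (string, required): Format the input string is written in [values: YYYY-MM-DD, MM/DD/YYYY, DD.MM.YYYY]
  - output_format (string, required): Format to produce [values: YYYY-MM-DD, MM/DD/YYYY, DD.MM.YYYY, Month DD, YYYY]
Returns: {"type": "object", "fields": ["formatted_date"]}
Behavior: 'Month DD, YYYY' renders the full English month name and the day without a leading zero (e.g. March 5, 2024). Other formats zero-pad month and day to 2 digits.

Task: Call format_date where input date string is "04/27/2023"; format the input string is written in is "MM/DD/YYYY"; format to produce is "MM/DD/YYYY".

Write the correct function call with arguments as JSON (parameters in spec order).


Mapping each described value to its parameter name:
  'Input date string' -> date_string = "04/27/2023"
  'Format the input string is written in' -> input_format = "MM/DD/YYYY"
  'Format to produce' -> output_format = "MM/DD/YYYY"
format_date({"date_string": "04/27/2023", "input_format": "MM/DD/YYYY", "output_format": "MM/DD/YYYY"})


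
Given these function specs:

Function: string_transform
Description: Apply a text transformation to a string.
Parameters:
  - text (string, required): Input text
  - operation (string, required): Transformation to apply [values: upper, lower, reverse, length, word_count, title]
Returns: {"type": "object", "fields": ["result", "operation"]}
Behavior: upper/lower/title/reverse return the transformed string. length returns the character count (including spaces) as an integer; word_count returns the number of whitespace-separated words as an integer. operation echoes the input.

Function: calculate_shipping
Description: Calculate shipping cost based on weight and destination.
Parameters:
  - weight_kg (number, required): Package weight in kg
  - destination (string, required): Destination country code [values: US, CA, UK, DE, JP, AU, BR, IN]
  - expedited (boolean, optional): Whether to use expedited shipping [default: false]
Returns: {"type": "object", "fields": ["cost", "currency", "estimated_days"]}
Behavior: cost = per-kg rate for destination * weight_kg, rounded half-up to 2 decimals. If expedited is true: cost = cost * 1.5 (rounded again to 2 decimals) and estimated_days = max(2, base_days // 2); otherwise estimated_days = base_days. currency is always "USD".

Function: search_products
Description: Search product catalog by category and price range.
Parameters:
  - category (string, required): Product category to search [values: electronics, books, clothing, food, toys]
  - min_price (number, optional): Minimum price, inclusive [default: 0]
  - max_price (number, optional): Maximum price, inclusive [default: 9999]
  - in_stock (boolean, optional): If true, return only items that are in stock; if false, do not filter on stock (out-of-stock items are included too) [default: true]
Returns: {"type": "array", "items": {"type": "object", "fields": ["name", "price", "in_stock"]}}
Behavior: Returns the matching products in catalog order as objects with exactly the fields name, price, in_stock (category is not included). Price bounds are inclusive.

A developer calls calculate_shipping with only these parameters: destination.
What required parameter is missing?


Required parameters: weight_kg, destination
Provided: destination
Missing: weight_kg
weight_kg


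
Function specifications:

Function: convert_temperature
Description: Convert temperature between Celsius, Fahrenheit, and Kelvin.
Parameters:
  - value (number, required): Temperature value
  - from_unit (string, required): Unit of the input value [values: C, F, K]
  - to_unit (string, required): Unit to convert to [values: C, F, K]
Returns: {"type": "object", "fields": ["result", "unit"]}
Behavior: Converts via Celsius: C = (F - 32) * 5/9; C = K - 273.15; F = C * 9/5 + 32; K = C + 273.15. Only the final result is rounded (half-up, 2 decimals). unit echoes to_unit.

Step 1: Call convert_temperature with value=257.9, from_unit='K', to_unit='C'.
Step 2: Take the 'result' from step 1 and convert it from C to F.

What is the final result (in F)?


Step 1: convert_temperature(value=257.9, from_unit=K, to_unit=C)
  To C: 257.9 - 273.15 = -15.25
  Target is C: -15.25
  Round to 2 decimals: -15.25
  -> result = -15.25 C
Step 2: convert_temperature(value=-15.25, from_unit=C, to_unit=F)
  Input already in C: -15.25
  To F: -15.25 * 9/5 + 32 = 4.55
  Round to 2 decimals: 4.55
  -> result = 4.55 F
4.55 F


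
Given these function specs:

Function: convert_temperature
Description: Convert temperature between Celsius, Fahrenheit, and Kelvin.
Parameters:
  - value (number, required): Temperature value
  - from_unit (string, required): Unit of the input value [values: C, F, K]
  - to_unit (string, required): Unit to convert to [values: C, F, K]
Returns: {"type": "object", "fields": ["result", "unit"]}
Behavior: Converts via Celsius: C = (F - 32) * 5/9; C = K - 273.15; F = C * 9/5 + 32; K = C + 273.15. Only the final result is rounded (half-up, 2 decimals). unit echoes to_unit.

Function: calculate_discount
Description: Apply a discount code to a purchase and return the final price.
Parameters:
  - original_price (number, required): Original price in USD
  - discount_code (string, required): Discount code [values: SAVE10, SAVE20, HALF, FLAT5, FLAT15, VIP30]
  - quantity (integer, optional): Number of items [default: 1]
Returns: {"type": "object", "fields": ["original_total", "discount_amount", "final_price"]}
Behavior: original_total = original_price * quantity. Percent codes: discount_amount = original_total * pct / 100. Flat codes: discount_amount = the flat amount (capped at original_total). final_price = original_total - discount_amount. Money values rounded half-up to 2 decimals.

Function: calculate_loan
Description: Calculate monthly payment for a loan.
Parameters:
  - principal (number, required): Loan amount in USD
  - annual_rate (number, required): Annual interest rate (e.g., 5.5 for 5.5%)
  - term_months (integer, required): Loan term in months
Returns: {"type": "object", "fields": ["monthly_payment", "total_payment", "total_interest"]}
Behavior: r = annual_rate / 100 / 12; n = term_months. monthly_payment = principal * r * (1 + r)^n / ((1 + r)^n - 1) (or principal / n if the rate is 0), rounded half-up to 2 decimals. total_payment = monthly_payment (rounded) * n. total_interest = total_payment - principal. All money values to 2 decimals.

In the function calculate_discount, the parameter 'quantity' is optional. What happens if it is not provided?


The calculate_discount spec declares:
  - quantity (integer, optional): Number of items [default: 1]
It defaults to 1


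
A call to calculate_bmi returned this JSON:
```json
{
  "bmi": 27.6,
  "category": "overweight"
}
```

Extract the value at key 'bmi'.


27.6


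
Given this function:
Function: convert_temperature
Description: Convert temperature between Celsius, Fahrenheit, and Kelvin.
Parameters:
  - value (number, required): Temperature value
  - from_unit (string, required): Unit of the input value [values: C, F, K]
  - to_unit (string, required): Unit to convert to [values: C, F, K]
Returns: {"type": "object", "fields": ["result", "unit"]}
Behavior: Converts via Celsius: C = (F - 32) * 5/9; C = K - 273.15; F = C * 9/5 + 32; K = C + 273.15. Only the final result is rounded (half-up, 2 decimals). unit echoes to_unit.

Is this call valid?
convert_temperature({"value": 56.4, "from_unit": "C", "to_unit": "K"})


Checking all required parameters present and types match... All valid.
Valid


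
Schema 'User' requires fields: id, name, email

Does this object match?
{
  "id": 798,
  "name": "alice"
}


Checking required fields...
Missing: email
Invalid - missing required field 'email'


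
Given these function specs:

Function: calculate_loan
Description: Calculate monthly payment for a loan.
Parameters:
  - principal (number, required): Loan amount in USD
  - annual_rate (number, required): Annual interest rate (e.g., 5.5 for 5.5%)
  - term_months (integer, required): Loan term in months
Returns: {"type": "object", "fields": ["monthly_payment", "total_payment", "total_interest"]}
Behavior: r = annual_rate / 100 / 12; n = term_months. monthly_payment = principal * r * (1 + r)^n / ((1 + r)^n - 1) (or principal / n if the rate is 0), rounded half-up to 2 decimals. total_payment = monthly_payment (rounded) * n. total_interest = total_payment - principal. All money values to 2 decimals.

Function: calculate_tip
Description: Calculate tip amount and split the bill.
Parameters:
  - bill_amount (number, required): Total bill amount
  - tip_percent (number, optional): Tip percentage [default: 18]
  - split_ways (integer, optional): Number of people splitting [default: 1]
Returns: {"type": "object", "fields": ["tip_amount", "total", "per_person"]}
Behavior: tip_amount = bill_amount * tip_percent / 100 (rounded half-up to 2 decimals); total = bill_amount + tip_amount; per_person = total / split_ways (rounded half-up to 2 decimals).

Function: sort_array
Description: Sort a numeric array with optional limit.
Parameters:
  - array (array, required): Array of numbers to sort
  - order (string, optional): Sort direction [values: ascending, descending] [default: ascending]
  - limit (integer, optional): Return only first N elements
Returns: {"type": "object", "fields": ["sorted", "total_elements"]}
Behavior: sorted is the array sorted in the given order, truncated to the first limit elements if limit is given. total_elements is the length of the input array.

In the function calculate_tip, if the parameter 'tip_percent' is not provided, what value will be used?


The calculate_tip spec declares:
  - tip_percent (number, optional): Tip percentage [default: 18]
Default:
18


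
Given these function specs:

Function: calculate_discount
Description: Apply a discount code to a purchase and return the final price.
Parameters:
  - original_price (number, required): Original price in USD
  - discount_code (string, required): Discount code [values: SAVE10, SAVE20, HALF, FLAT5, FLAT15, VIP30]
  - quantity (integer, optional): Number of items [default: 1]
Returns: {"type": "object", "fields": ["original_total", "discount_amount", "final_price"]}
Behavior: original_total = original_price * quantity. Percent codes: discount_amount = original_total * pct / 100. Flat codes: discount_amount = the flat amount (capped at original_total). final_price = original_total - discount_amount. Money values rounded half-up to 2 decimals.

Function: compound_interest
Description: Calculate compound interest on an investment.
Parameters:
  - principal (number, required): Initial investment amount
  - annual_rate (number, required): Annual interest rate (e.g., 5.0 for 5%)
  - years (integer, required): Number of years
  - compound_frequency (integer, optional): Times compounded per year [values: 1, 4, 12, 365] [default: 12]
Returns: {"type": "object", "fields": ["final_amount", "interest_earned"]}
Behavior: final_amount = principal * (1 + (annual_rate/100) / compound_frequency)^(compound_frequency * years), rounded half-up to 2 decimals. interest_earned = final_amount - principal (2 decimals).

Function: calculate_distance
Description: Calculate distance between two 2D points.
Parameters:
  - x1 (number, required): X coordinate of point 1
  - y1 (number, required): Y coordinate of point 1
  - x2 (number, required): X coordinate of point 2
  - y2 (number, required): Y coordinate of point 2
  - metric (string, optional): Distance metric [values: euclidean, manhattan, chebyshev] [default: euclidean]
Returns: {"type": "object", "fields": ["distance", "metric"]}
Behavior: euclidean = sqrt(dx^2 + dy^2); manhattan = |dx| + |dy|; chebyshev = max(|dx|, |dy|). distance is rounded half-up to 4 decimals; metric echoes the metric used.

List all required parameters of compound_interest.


Parameters of compound_interest and their required/optional flag:
  principal: required
  annual_rate: required
  years: required
  compound_frequency: optional
annual_rate, principal, years


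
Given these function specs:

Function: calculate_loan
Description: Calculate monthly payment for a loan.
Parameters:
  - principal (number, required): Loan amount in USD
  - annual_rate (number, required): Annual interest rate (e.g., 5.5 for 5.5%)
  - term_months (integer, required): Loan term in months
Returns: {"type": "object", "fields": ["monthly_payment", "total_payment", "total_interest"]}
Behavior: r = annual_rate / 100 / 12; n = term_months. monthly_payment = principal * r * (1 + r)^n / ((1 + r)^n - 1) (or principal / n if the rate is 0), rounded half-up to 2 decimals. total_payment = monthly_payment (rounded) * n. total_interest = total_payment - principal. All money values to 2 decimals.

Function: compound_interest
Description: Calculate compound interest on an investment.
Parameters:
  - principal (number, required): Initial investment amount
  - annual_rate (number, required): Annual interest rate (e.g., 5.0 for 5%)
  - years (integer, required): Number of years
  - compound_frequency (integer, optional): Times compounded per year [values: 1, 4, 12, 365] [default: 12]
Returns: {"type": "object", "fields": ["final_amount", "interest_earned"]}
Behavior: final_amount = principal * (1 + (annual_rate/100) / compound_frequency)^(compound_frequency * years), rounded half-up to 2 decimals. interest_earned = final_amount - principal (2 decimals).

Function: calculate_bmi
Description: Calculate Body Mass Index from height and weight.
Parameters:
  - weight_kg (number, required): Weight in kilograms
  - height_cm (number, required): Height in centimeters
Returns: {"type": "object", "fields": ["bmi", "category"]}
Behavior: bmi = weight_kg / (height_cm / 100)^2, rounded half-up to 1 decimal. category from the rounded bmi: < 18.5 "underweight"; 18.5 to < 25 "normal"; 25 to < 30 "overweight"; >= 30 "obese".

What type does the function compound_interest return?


The compound_interest spec declares Returns: {"type": "object", "fields": ["final_amount", "interest_earned"]}
Type:
object


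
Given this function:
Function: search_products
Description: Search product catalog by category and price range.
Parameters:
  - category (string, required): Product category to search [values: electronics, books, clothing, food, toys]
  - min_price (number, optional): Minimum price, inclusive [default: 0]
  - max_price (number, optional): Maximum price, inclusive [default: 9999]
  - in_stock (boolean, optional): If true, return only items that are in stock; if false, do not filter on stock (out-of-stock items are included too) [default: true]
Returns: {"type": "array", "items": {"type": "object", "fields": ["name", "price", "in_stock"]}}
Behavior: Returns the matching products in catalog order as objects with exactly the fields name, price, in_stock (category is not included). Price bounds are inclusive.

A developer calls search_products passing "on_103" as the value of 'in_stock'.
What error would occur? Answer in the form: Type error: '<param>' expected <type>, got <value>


Spec: 'in_stock' is declared as boolean; "on_103" is a string.
Type error: 'in_stock' expected boolean, got "on_103"


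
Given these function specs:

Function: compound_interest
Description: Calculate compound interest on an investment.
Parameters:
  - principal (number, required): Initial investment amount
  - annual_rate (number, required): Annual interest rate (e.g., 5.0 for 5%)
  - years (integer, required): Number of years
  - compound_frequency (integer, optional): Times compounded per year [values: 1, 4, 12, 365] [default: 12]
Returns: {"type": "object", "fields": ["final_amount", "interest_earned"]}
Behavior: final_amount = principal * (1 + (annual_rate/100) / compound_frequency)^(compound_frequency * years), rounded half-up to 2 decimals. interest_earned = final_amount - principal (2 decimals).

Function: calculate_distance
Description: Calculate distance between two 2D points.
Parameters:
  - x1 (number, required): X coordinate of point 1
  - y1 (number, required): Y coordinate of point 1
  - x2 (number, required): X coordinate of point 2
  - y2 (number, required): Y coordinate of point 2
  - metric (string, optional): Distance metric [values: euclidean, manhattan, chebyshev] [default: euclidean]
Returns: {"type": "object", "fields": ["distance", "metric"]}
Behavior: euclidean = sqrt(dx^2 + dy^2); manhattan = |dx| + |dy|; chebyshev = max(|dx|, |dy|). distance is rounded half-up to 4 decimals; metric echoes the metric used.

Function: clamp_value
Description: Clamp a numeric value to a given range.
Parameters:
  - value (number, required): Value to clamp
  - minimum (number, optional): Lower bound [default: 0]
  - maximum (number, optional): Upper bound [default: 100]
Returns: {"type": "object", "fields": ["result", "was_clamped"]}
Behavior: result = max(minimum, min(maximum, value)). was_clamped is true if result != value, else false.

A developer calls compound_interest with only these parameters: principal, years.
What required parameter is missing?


Required parameters: principal, annual_rate, years
Provided: principal, years
Missing: annual_rate
annual_rate


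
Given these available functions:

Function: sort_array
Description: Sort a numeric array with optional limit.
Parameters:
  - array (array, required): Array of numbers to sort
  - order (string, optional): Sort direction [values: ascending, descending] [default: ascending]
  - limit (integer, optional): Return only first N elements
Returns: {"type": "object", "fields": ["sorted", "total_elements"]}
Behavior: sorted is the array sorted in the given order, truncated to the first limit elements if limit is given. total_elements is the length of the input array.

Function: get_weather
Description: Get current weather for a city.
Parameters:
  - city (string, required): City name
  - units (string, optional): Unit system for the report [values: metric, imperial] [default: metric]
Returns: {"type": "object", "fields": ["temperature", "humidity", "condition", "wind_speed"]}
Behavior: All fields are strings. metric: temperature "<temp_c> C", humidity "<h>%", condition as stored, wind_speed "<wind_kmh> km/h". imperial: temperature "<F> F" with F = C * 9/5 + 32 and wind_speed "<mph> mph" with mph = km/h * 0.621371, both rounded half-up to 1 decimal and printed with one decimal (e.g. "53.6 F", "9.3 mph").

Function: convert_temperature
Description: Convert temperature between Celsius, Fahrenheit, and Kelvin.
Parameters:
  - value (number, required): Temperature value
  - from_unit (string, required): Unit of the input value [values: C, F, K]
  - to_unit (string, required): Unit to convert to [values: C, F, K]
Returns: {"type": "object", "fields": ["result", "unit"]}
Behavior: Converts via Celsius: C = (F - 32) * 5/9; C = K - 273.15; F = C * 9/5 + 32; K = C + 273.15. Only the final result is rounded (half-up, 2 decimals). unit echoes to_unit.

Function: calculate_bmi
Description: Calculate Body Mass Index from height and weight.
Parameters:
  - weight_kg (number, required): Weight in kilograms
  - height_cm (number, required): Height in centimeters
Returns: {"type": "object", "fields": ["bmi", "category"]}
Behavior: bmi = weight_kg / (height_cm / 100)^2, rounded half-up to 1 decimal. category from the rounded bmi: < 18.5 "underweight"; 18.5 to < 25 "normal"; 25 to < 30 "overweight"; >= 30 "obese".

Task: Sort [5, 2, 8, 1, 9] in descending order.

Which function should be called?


The task needs a function whose description is: Sort a numeric array with optional limit.
sort_array


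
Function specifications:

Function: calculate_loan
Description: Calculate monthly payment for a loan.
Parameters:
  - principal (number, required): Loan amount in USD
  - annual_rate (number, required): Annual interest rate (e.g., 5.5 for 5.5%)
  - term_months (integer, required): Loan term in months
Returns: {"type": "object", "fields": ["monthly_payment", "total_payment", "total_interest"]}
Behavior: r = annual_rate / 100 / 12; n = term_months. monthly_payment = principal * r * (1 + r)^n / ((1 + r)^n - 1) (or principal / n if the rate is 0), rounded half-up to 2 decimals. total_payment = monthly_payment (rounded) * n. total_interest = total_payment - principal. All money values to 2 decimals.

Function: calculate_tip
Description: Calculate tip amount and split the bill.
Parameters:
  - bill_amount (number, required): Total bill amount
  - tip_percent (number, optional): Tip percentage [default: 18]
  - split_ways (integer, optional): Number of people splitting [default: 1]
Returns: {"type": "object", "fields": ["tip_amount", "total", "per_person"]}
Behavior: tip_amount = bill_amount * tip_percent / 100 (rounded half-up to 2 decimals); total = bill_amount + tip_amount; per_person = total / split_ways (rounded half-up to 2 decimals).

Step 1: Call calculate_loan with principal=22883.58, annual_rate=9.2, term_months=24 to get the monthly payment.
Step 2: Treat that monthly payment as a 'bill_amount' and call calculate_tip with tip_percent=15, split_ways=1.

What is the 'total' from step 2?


Step 1: calculate_loan(principal=22883.58, annual_rate=9.2, term_months=24)
  r = 9.2 / 100 / 12 = 0.007666666667 (keep full precision)
  (1 + r)^24 = 1.20117261
  monthly_payment = 22883.58 * 0.007666666667 * 1.20117261 / (1.20117261 - 1) = 1047.531587 -> 1047.53
  total_payment = 1047.53 * 24 = 25140.72
  total_interest = 25140.72 - 22883.58 = 2257.14
  -> monthly_payment = 1047.53
Step 2: calculate_tip(bill_amount=1047.53, tip_percent=15, split_ways=1)
  tip_amount = 1047.53 * 15/100 = 157.1295 -> 157.13
  total = 1047.53 + 157.13 = 1204.66
  per_person = 1204.66 / 1 = 1204.66 -> 1204.66
  -> total = 1204.66
$1204.66


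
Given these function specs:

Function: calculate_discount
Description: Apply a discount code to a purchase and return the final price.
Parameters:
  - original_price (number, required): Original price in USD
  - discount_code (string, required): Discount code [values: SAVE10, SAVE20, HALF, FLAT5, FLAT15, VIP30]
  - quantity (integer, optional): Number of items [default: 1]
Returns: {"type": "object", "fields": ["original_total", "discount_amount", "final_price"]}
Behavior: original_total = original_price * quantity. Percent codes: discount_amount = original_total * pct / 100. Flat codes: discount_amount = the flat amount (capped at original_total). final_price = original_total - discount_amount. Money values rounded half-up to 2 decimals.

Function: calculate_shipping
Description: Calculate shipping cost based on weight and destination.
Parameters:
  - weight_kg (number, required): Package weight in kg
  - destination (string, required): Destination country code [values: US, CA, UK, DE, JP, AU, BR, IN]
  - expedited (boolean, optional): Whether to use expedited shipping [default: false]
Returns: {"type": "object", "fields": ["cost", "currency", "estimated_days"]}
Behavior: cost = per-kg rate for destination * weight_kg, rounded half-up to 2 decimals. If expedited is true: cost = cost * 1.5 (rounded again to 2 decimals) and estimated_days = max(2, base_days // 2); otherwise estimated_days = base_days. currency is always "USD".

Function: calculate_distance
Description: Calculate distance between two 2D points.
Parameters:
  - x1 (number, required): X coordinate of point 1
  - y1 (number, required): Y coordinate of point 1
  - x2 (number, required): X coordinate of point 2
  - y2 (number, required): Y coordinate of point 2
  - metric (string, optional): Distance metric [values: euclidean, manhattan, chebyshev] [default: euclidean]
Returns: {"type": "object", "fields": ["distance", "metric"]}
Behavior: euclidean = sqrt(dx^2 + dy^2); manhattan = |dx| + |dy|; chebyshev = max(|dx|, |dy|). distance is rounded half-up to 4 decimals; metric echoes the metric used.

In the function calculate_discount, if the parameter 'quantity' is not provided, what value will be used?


The calculate_discount spec declares:
  - quantity (integer, optional): Number of items [default: 1]
Default:
1


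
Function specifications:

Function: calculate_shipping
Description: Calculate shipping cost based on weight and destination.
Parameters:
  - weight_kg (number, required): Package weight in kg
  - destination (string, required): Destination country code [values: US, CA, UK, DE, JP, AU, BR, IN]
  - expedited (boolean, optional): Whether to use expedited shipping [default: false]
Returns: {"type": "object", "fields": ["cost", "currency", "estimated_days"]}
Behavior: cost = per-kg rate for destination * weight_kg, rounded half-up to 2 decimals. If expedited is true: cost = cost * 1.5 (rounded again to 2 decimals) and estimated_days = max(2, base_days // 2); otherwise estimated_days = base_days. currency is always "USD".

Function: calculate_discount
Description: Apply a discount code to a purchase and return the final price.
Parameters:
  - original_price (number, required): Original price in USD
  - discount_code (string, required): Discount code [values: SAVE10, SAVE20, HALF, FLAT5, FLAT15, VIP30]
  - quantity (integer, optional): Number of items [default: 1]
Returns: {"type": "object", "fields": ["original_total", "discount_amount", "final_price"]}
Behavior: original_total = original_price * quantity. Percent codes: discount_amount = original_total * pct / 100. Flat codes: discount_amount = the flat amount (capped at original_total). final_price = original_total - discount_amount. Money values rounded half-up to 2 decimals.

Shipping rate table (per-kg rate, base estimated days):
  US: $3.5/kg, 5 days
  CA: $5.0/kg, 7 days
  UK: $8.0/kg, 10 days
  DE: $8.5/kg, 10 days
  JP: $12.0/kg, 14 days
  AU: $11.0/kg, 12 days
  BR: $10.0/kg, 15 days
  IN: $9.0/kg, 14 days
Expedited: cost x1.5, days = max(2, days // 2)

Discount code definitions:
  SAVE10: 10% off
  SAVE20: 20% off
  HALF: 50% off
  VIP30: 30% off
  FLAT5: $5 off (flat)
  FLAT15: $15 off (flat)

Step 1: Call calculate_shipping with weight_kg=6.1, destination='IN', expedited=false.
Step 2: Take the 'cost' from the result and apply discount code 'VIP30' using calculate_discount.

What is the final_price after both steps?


Step 1: calculate_shipping(weight_kg=6.1, destination=IN, expedited=false)
  Rate for IN: $9.0/kg, base 14 days
  cost = 9.0 * 6.1 = 54.9 -> 54.90
  expedited not set/false: estimated_days = 14
  -> cost = 54.90 USD
Step 2: calculate_discount(original_price=54.9, discount_code=VIP30, quantity=1)
  original_total = 54.9 * 1 = 54.90
  VIP30 = 30% off: discount_amount = 54.90 * 30/100 = 16.47 -> 16.47
  final_price = 54.90 - 16.47 = 38.43
  -> final_price = 38.43
$38.43
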